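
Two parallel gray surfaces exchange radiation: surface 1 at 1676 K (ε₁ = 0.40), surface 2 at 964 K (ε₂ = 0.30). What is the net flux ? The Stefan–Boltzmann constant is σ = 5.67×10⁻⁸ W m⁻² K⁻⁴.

For two large parallel gray plates, q = σ(T₁⁴ − T₂⁴) / (1/ε₁ + 1/ε₂ − 1).
1/ε₁ + 1/ε₂ − 1 = 1/0.40 + 1/0.30 − 1 = 4.833.
T₁⁴ − T₂⁴ = 7.89×10^12 − 8.64×10^11 = 7.03×10^12 K⁴.
q = 5.67×10⁻⁸ × 7.03×10^12 / 4.833 = 82400 W/m².

q ≈ 82400 W/m²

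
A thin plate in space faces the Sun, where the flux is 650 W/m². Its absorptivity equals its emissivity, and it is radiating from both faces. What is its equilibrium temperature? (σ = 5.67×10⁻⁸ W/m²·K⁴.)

T ≈ 275 K

Absorbed flux αS = emitted flux 2εσT⁴ per unit area; with α = ε this gives T = (S/2σ)^(1/4).
T = (650 / (2 × 5.67×10⁻⁸))^(1/4) = (5.73×10^9)^(1/4).
T = 275 K.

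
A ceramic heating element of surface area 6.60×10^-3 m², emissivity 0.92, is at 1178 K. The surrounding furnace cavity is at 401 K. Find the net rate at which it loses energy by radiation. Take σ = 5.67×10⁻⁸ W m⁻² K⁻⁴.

Q ≈ 654 W

Q = εσA(T⁴ − T_s⁴). T⁴ − T_s⁴ = (1178)⁴ − (401)⁴ = 1.93×10^12 − 2.59×10^10 = 1.90×10^12 K⁴.
Q = 0.92 × 5.67×10⁻⁸ × 6.60×10^-3 × 1.90×10^12 = 654 W.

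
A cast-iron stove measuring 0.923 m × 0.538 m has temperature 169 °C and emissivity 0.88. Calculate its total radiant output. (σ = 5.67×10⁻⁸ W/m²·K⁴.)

P ≈ 946 W

A = 0.923 × 0.538 = 0.497 m².
169 °C = 442 K.
Stefan–Boltzmann: P = εσAT⁴ = 0.88 × 5.67×10⁻⁸ × 0.497 × (442)⁴ = 0.88 × 5.67×10⁻⁸ × 0.497 × 3.82×10^10.
P = 946 W.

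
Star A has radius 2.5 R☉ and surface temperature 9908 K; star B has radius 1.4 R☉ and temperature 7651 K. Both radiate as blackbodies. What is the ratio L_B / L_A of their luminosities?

L = 4πR²σT⁴ ∝ R²T⁴, so L_B/L_A = (1.4/2.5)² × (7651/9908)⁴ = 0.314 × 0.356 = 0.112.

L_B/L_A ≈ 0.112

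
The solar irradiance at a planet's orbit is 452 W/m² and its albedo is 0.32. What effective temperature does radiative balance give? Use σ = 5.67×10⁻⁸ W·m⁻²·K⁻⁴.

T ≈ 192 K

Power absorbed = (1−a)S·πR²; power emitted = 4πR²σT⁴. Equating and cancelling πR²:
T = ((1−a)S / 4σ)^(1/4) = (307 / (4 × 5.67×10⁻⁸))^(1/4) = (1.36×10^9)^(1/4).
T = 192 K.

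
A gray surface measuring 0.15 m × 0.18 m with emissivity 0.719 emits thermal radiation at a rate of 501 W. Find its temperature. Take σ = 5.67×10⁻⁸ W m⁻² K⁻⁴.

T ≈ 821 K

A = 0.15 × 0.18 = 0.0270 m².
From P = εσAT⁴, T = (P / εσA)^(1/4) = (501 / (0.719 × 5.67×10⁻⁸ × 0.0270))^(1/4).
T = (4.55×10^11)^(1/4) = 821 K.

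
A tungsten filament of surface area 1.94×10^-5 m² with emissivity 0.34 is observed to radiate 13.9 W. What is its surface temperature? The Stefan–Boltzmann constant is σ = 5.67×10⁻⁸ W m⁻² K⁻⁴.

From P = εσAT⁴, T = (P / εσA)^(1/4) = (13.9 / (0.34 × 5.67×10⁻⁸ × 1.94×10^-5))^(1/4).
T = (3.72×10^13)^(1/4) = 2470 K.

T ≈ 2470 K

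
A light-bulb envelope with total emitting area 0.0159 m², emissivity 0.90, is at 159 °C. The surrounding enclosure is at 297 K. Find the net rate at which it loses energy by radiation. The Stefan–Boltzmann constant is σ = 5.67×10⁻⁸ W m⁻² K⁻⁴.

Convert: 159 °C = 432 K.
Q = εσA(T⁴ − T_s⁴). T⁴ − T_s⁴ = (432)⁴ − (297)⁴ = 3.48×10^10 − 7.78×10^9 = 2.70×10^10 K⁴.
Q = 0.90 × 5.67×10⁻⁸ × 0.0159 × 2.70×10^10 = 21.9 W.

Q ≈ 21.9 W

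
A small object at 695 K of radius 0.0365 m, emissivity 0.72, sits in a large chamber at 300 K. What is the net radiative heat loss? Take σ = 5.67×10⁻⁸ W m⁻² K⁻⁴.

Q ≈ 154 W

A = 4πr² = 4π × (0.0365)² = 0.0167 m².
Q = εσA(T⁴ − T_s⁴). T⁴ − T_s⁴ = (695)⁴ − (300)⁴ = 2.33×10^11 − 8.10×10^9 = 2.25×10^11 K⁴.
Q = 0.72 × 5.67×10⁻⁸ × 0.0167 × 2.25×10^11 = 154 W.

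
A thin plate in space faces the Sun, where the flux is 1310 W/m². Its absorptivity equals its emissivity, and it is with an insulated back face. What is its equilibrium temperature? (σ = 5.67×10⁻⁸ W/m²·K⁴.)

T ≈ 390 K

Absorbed flux αS = emitted flux εσT⁴ (one radiating face); with α = ε, T = (S/σ)^(1/4).
T = (1310 / 5.67×10⁻⁸)^(1/4) = (2.31×10^10)^(1/4).
T = 390 K.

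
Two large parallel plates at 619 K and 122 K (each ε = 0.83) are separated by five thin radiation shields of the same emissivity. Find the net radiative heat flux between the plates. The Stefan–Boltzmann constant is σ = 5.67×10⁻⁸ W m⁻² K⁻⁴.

Each of the 6 gaps contributes resistance (2/ε − 1) = 2/0.83 − 1 = 1.410; total = 8.458.
q = σ(T₁⁴ − T₂⁴) / 8.458 = 5.67×10⁻⁸ × 1.47×10^11 / 8.458 = 983 W/m².

q ≈ 983 W/m²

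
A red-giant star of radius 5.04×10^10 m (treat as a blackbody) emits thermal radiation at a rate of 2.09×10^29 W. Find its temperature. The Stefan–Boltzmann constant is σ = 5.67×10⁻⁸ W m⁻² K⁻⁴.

T ≈ 3280 K

A = 4πr² = 4π × (5.04×10^10)² = 3.19×10^22 m².
From P = σAT⁴, T = (P / σA)^(1/4) = (2.09×10^29 / (5.67×10⁻⁸ × 3.19×10^22))^(1/4).
T = (1.15×10^14)^(1/4) = 3280 K.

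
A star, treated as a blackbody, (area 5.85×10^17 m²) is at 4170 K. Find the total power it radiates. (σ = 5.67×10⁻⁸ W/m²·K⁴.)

P ≈ 1.00×10^25 W

P = σAT⁴ = 5.67×10⁻⁸ × 5.85×10^17 × (4170)⁴ = 5.67×10⁻⁸ × 5.85×10^17 × 3.02×10^14.
P = 1.00×10^25 W.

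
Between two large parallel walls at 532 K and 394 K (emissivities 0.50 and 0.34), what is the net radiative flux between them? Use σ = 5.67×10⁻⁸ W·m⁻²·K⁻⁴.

q ≈ 806 W/m²

For two large parallel gray plates, q = σ(T₁⁴ − T₂⁴) / (1/ε₁ + 1/ε₂ − 1).
1/ε₁ + 1/ε₂ − 1 = 1/0.50 + 1/0.34 − 1 = 3.941.
T₁⁴ − T₂⁴ = 8.01×10^10 − 2.41×10^10 = 5.60×10^10 K⁴.
q = 5.67×10⁻⁸ × 5.60×10^10 / 3.941 = 806 W/m².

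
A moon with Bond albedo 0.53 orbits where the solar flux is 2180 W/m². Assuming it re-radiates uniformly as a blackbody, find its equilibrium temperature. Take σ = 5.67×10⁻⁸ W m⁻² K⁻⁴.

T ≈ 259 K

Power absorbed = (1−a)S·πR²; power emitted = 4πR²σT⁴. Equating and cancelling πR²:
T = ((1−a)S / 4σ)^(1/4) = (1020 / (4 × 5.67×10⁻⁸))^(1/4) = (4.52×10^9)^(1/4).
T = 259 K.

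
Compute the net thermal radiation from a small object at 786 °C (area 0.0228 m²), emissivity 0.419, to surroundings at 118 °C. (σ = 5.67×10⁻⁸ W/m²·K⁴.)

Q ≈ 669 W

Convert: 786 °C = 1059 K; 118 °C = 391 K.
Q = εσA(T⁴ − T_s⁴). T⁴ − T_s⁴ = (1059)⁴ − (391)⁴ = 1.26×10^12 − 2.34×10^10 = 1.23×10^12 K⁴.
Q = 0.419 × 5.67×10⁻⁸ × 0.0228 × 1.23×10^12 = 669 W.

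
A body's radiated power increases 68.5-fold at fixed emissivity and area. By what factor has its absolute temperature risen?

P ∝ T⁴ ⇒ T ∝ P^(1/4), so T scales by (68.5)^(1/4) = 2.88.

factor ≈ 2.88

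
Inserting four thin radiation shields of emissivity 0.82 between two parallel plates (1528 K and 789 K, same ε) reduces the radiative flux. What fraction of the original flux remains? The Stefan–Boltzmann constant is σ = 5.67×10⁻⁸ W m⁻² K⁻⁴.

ratio ≈ 0.200

With N identical shields there are N+1 = 5 gaps in series, each with the same radiative resistance, so the flux falls to 1/(N+1) of its unshielded value.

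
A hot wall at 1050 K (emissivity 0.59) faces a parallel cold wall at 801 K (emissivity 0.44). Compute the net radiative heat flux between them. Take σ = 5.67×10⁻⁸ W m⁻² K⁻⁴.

For two large parallel gray plates, q = σ(T₁⁴ − T₂⁴) / (1/ε₁ + 1/ε₂ − 1).
1/ε₁ + 1/ε₂ − 1 = 1/0.59 + 1/0.44 − 1 = 2.968.
T₁⁴ − T₂⁴ = 1.22×10^12 − 4.12×10^11 = 8.04×10^11 K⁴.
q = 5.67×10⁻⁸ × 8.04×10^11 / 2.968 = 15400 W/m².

q ≈ 15400 W/m²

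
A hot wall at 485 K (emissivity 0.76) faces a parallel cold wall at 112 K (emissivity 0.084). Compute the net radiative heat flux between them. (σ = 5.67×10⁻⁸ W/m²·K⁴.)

q ≈ 256 W/m²

For two large parallel gray plates, q = σ(T₁⁴ − T₂⁴) / (1/ε₁ + 1/ε₂ − 1).
1/ε₁ + 1/ε₂ − 1 = 1/0.76 + 1/0.084 − 1 = 12.22.
T₁⁴ − T₂⁴ = 5.53×10^10 − 1.57×10^8 = 5.52×10^10 K⁴.
q = 5.67×10⁻⁸ × 5.52×10^10 / 12.22 = 256 W/m².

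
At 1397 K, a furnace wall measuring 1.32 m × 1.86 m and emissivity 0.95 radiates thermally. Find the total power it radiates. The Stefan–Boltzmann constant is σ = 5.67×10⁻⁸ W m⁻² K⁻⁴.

P ≈ 5.04×10^5 W

A = 1.32 × 1.86 = 2.46 m².
P = εσAT⁴ = 0.95 × 5.67×10⁻⁸ × 2.46 × (1397)⁴ = 0.95 × 5.67×10⁻⁸ × 2.46 × 3.81×10^12.
P = 5.04×10^5 W.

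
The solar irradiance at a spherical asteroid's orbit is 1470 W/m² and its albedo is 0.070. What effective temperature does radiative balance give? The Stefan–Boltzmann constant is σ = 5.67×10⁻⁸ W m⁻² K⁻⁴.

Power absorbed = (1−a)S·πR²; power emitted = 4πR²σT⁴. Equating and cancelling πR²:
T = ((1−a)S / 4σ)^(1/4) = (1370 / (4 × 5.67×10⁻⁸))^(1/4) = (6.03×10^9)^(1/4).
T = 279 K.

T ≈ 279 K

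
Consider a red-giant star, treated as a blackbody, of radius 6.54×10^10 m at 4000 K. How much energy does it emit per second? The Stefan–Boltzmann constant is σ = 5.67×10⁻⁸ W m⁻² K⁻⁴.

P ≈ 7.80×10^29 W

A = 4πr² = 4π × (6.54×10^10)² = 5.37×10^22 m².
P = σAT⁴ = 5.67×10⁻⁸ × 5.37×10^22 × (4000)⁴ = 5.67×10⁻⁸ × 5.37×10^22 × 2.56×10^14.
P = 7.80×10^29 W.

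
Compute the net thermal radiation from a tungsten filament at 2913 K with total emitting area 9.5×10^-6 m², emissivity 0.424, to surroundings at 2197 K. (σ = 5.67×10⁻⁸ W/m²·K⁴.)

Q ≈ 11.1 W

Q = εσA(T⁴ − T_s⁴). T⁴ − T_s⁴ = (2913)⁴ − (2197)⁴ = 7.20×10^13 − 2.33×10^13 = 4.87×10^13 K⁴.
Q = 0.424 × 5.67×10⁻⁸ × 9.50×10^-6 × 4.87×10^13 = 11.1 W.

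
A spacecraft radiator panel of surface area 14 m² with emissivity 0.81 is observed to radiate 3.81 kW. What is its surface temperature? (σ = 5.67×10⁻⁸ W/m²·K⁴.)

From P = εσAT⁴, T = (P / εσA)^(1/4) = (3810 / (0.81 × 5.67×10⁻⁸ × 14.0))^(1/4).
T = (5.93×10^9)^(1/4) = 277 K.

T ≈ 277 K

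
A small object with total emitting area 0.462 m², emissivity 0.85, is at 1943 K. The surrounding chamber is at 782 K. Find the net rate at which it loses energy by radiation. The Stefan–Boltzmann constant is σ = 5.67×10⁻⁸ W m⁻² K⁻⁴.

Q = εσA(T⁴ − T_s⁴). T⁴ − T_s⁴ = (1943)⁴ − (782)⁴ = 1.43×10^13 − 3.74×10^11 = 1.39×10^13 K⁴.
Q = 0.85 × 5.67×10⁻⁸ × 0.462 × 1.39×10^13 = 3.09×10^5 W.

Q ≈ 3.09×10^5 W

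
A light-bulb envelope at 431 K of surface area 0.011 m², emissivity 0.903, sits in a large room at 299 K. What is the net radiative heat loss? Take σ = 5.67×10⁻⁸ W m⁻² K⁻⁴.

Q ≈ 14.9 W

Q = εσA(T⁴ − T_s⁴). T⁴ − T_s⁴ = (431)⁴ − (299)⁴ = 3.45×10^10 − 7.99×10^9 = 2.65×10^10 K⁴.
Q = 0.903 × 5.67×10⁻⁸ × 0.0110 × 2.65×10^10 = 14.9 W.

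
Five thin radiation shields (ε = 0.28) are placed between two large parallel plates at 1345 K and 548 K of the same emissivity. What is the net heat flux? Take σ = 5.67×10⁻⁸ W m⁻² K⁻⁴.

Each of the 6 gaps contributes resistance (2/ε − 1) = 2/0.28 − 1 = 6.143; total = 36.86.
q = σ(T₁⁴ − T₂⁴) / 36.86 = 5.67×10⁻⁸ × 3.18×10^12 / 36.86 = 4900 W/m².

q ≈ 4900 W/m²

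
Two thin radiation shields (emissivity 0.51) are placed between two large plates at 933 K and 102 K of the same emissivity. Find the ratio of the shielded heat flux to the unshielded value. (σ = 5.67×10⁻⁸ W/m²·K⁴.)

With N identical shields there are N+1 = 3 gaps in series, each with the same radiative resistance, so the flux falls to 1/(N+1) of its unshielded value.

ratio ≈ 0.333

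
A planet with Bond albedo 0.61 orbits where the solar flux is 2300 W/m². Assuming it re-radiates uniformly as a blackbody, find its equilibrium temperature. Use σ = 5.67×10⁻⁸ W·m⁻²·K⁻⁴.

Power absorbed = (1−a)S·πR²; power emitted = 4πR²σT⁴. Equating and cancelling πR²:
T = ((1−a)S / 4σ)^(1/4) = (897 / (4 × 5.67×10⁻⁸))^(1/4) = (3.96×10^9)^(1/4).
T = 251 K.

T ≈ 251 K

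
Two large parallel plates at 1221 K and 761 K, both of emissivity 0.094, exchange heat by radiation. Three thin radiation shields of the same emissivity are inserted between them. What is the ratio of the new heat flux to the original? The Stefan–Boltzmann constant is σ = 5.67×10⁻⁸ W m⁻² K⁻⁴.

ratio ≈ 0.250

With N identical shields there are N+1 = 4 gaps in series, each with the same radiative resistance, so the flux falls to 1/(N+1) of its unshielded value.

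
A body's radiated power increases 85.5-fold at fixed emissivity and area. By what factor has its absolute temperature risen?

P ∝ T⁴ ⇒ T ∝ P^(1/4), so T scales by (85.5)^(1/4) = 3.04.

factor ≈ 3.04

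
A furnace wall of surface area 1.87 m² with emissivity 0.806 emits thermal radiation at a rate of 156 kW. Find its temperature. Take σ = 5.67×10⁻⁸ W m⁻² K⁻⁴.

From P = εσAT⁴, T = (P / εσA)^(1/4) = (1.56×10^5 / (0.806 × 5.67×10⁻⁸ × 1.87))^(1/4).
T = (1.83×10^12)^(1/4) = 1160 K.

T ≈ 1160 K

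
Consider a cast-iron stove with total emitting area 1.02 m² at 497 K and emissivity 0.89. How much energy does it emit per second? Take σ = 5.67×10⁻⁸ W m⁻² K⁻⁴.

P = εσAT⁴ = 0.89 × 5.67×10⁻⁸ × 1.02 × (497)⁴ = 0.89 × 5.67×10⁻⁸ × 1.02 × 6.10×10^10.
P = 3140 W.

P ≈ 3140 W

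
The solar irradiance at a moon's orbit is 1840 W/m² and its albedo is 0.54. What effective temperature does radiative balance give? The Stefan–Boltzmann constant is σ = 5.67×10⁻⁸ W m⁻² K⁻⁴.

T ≈ 247 K

Power absorbed = (1−a)S·πR²; power emitted = 4πR²σT⁴. Equating and cancelling πR²:
T = ((1−a)S / 4σ)^(1/4) = (846 / (4 × 5.67×10⁻⁸))^(1/4) = (3.73×10^9)^(1/4).
T = 247 K.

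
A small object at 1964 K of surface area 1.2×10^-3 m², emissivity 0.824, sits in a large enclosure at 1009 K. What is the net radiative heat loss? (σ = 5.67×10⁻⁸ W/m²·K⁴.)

Q ≈ 776 W

Q = εσA(T⁴ − T_s⁴). T⁴ − T_s⁴ = (1964)⁴ − (1009)⁴ = 1.49×10^13 − 1.04×10^12 = 1.38×10^13 K⁴.
Q = 0.824 × 5.67×10⁻⁸ × 1.20×10^-3 × 1.38×10^13 = 776 W.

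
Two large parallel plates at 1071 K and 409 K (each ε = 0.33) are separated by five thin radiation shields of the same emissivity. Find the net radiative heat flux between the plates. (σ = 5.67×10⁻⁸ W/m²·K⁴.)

q ≈ 2400 W/m²

Each of the 6 gaps contributes resistance (2/ε − 1) = 2/0.33 − 1 = 5.061; total = 30.36.
q = σ(T₁⁴ − T₂⁴) / 30.36 = 5.67×10⁻⁸ × 1.29×10^12 / 30.36 = 2400 W/m².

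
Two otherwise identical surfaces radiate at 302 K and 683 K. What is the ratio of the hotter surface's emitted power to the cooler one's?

P ∝ T⁴, so the ratio is (683/302)⁴ = (2.262)⁴ = 26.2.

ratio ≈ 26.2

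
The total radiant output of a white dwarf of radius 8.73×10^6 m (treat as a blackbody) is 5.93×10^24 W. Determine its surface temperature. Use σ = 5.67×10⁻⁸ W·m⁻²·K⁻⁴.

A = 4πr² = 4π × (8.73×10^6)² = 9.58×10^14 m².
From P = σAT⁴, T = (P / σA)^(1/4) = (5.93×10^24 / (5.67×10⁻⁸ × 9.58×10^14))^(1/4).
T = (1.09×10^17)^(1/4) = 18200 K.

T ≈ 18200 K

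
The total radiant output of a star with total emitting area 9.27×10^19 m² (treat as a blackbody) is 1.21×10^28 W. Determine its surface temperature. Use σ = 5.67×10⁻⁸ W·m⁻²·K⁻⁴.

T ≈ 6930 K

From P = σAT⁴, T = (P / σA)^(1/4) = (1.21×10^28 / (5.67×10⁻⁸ × 9.27×10^19))^(1/4).
T = (2.30×10^15)^(1/4) = 6930 K.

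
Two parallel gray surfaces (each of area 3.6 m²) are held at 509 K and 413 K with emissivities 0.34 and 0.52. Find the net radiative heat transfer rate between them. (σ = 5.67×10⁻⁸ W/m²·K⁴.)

Q ≈ 2010 W

For two large parallel gray plates, q = σ(T₁⁴ − T₂⁴) / (1/ε₁ + 1/ε₂ − 1).
1/ε₁ + 1/ε₂ − 1 = 1/0.34 + 1/0.52 − 1 = 3.864.
T₁⁴ − T₂⁴ = 6.71×10^10 − 2.91×10^10 = 3.80×10^10 K⁴.
q = 5.67×10⁻⁸ × 3.80×10^10 / 3.864 = 558 W/m².
Q = q·A = 558 × 3.6 = 2010 W.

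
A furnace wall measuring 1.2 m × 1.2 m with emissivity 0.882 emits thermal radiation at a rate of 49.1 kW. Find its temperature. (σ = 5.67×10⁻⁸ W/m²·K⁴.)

T ≈ 909 K

A = 1.2 × 1.2 = 1.44 m².
From P = εσAT⁴, T = (P / εσA)^(1/4) = (49100 / (0.882 × 5.67×10⁻⁸ × 1.44))^(1/4).
T = (6.82×10^11)^(1/4) = 909 K.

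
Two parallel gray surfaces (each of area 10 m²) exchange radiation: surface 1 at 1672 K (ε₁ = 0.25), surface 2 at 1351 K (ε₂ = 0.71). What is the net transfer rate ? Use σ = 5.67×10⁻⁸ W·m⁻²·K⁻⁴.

Q ≈ 5.77×10^5 W

For two large parallel gray plates, q = σ(T₁⁴ − T₂⁴) / (1/ε₁ + 1/ε₂ − 1).
1/ε₁ + 1/ε₂ − 1 = 1/0.25 + 1/0.71 − 1 = 4.408.
T₁⁴ − T₂⁴ = 7.82×10^12 − 3.33×10^12 = 4.48×10^12 K⁴.
q = 5.67×10⁻⁸ × 4.48×10^12 / 4.408 = 57700 W/m².
Q = q·A = 57700 × 10 = 5.77×10^5 W.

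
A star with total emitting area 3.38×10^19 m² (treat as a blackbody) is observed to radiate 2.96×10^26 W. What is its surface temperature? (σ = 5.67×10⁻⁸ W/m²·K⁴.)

From P = σAT⁴, T = (P / σA)^(1/4) = (2.96×10^26 / (5.67×10⁻⁸ × 3.38×10^19))^(1/4).
T = (1.54×10^14)^(1/4) = 3530 K.

T ≈ 3530 K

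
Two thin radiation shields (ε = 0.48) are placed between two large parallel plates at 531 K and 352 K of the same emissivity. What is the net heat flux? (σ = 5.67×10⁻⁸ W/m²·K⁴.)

q ≈ 383 W/m²

Each of the 3 gaps contributes resistance (2/ε − 1) = 2/0.48 − 1 = 3.167; total = 9.500.
q = σ(T₁⁴ − T₂⁴) / 9.500 = 5.67×10⁻⁸ × 6.41×10^10 / 9.500 = 383 W/m².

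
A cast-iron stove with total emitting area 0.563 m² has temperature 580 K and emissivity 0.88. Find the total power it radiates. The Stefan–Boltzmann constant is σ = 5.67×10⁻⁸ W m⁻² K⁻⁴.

P = εσAT⁴ = 0.88 × 5.67×10⁻⁸ × 0.563 × (580)⁴ = 0.88 × 5.67×10⁻⁸ × 0.563 × 1.13×10^11.
P = 3180 W.

P ≈ 3180 W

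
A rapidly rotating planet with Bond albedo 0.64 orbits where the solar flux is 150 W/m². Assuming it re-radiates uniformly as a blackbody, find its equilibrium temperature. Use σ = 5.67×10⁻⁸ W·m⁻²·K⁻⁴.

T ≈ 124 K

Power absorbed = (1−a)S·πR²; power emitted = 4πR²σT⁴. Equating and cancelling πR²:
T = ((1−a)S / 4σ)^(1/4) = (54.0 / (4 × 5.67×10⁻⁸))^(1/4) = (2.38×10^8)^(1/4).
T = 124 K.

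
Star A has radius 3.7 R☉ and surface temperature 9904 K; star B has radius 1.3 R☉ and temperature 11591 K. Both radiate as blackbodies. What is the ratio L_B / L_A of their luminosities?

L_B/L_A ≈ 0.232

L = 4πR²σT⁴ ∝ R²T⁴, so L_B/L_A = (1.3/3.7)² × (11591/9904)⁴ = 0.123 × 1.88 = 0.232.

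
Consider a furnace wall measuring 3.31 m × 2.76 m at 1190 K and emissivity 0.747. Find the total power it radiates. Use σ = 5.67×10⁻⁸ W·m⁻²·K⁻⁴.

P ≈ 7.76×10^5 W

A = 3.31 × 2.76 = 9.14 m².
Stefan–Boltzmann: P = εσAT⁴ = 0.747 × 5.67×10⁻⁸ × 9.14 × (1190)⁴ = 0.747 × 5.67×10⁻⁸ × 9.14 × 2.01×10^12.
P = 7.76×10^5 W.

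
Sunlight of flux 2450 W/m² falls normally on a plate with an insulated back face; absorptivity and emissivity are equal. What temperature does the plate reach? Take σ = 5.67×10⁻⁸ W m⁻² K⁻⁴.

T ≈ 456 K

Absorbed flux αS = emitted flux εσT⁴ (one radiating face); with α = ε, T = (S/σ)^(1/4).
T = (2450 / 5.67×10⁻⁸)^(1/4) = (4.32×10^10)^(1/4).
T = 456 K.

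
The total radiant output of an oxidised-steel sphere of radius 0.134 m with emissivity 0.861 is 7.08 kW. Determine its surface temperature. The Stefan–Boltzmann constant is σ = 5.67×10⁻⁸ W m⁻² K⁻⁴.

T ≈ 895 K

A = 4πr² = 4π × (0.134)² = 0.226 m².
From P = εσAT⁴, T = (P / εσA)^(1/4) = (7080 / (0.861 × 5.67×10⁻⁸ × 0.226))^(1/4).
T = (6.43×10^11)^(1/4) = 895 K.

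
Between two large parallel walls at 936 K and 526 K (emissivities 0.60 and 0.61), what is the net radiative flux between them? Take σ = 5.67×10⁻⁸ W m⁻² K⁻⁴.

For two large parallel gray plates, q = σ(T₁⁴ − T₂⁴) / (1/ε₁ + 1/ε₂ − 1).
1/ε₁ + 1/ε₂ − 1 = 1/0.60 + 1/0.61 − 1 = 2.306.
T₁⁴ − T₂⁴ = 7.68×10^11 − 7.65×10^10 = 6.91×10^11 K⁴.
q = 5.67×10⁻⁸ × 6.91×10^11 / 2.306 = 17000 W/m².

q ≈ 17000 W/m²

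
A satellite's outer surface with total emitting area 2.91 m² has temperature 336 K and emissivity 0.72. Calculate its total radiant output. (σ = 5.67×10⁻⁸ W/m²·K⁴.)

P ≈ 1510 W

Stefan–Boltzmann: P = εσAT⁴ = 0.72 × 5.67×10⁻⁸ × 2.91 × (336)⁴ = 0.72 × 5.67×10⁻⁸ × 2.91 × 1.27×10^10.
P = 1510 W.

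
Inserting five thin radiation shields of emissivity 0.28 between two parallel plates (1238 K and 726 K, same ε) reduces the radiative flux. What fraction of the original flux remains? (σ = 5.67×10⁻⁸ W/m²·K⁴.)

ratio ≈ 0.167

With N identical shields there are N+1 = 6 gaps in series, each with the same radiative resistance, so the flux falls to 1/(N+1) of its unshielded value.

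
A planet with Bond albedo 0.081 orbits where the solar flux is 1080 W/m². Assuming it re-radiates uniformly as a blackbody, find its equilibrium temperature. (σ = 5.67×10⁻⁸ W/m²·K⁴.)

T ≈ 257 K

Power absorbed = (1−a)S·πR²; power emitted = 4πR²σT⁴. Equating and cancelling πR²:
T = ((1−a)S / 4σ)^(1/4) = (993 / (4 × 5.67×10⁻⁸))^(1/4) = (4.38×10^9)^(1/4).
T = 257 K.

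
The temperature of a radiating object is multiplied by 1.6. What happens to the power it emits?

P ∝ T⁴, so the power scales as (1.6)⁴ = 6.55.

factor ≈ 6.55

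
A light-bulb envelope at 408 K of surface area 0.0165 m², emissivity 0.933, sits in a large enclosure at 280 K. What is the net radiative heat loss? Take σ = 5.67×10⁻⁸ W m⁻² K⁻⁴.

Q = εσA(T⁴ − T_s⁴). T⁴ − T_s⁴ = (408)⁴ − (280)⁴ = 2.77×10^10 − 6.15×10^9 = 2.16×10^10 K⁴.
Q = 0.933 × 5.67×10⁻⁸ × 0.0165 × 2.16×10^10 = 18.8 W.

Q ≈ 18.8 W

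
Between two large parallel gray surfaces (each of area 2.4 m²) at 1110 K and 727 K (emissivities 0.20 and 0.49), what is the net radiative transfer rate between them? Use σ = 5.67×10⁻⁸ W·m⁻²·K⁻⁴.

For two large parallel gray plates, q = σ(T₁⁴ − T₂⁴) / (1/ε₁ + 1/ε₂ − 1).
1/ε₁ + 1/ε₂ − 1 = 1/0.20 + 1/0.49 − 1 = 6.041.
T₁⁴ − T₂⁴ = 1.52×10^12 − 2.79×10^11 = 1.24×10^12 K⁴.
q = 5.67×10⁻⁸ × 1.24×10^12 / 6.041 = 11600 W/m².
Q = q·A = 11600 × 2.4 = 27900 W.

Q ≈ 27900 W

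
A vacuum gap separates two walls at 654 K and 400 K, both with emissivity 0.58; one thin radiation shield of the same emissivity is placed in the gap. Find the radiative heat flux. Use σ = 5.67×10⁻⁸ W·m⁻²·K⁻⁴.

Each of the 2 gaps contributes resistance (2/ε − 1) = 2/0.58 − 1 = 2.448; total = 4.897.
q = σ(T₁⁴ − T₂⁴) / 4.897 = 5.67×10⁻⁸ × 1.57×10^11 / 4.897 = 1820 W/m².

q ≈ 1820 W/m²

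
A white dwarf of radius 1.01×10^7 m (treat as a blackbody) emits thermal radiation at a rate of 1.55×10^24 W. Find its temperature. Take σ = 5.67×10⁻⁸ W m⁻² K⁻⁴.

A = 4πr² = 4π × (1.01×10^7)² = 1.28×10^15 m².
From P = σAT⁴, T = (P / σA)^(1/4) = (1.55×10^24 / (5.67×10⁻⁸ × 1.28×10^15))^(1/4).
T = (2.13×10^16)^(1/4) = 12100 K.

T ≈ 12100 K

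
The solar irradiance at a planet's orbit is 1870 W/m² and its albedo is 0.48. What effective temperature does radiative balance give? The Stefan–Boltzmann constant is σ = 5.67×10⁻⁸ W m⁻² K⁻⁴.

T ≈ 256 K

Power absorbed = (1−a)S·πR²; power emitted = 4πR²σT⁴. Equating and cancelling πR²:
T = ((1−a)S / 4σ)^(1/4) = (972 / (4 × 5.67×10⁻⁸))^(1/4) = (4.29×10^9)^(1/4).
T = 256 K.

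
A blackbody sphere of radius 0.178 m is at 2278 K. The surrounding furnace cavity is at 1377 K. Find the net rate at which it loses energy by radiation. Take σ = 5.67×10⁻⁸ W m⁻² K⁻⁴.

A = 4πr² = 4π × (0.178)² = 0.398 m².
Q = σA(T⁴ − T_s⁴). T⁴ − T_s⁴ = (2278)⁴ − (1377)⁴ = 2.69×10^13 − 3.60×10^12 = 2.33×10^13 K⁴.
Q = 5.67×10⁻⁸ × 0.398 × 2.33×10^13 = 5.27×10^5 W.

Q ≈ 5.27×10^5 W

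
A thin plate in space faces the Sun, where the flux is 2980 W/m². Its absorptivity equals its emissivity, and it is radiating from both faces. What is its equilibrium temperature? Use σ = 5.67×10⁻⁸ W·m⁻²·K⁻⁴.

T ≈ 403 K

Absorbed flux αS = emitted flux 2εσT⁴ per unit area; with α = ε this gives T = (S/2σ)^(1/4).
T = (2980 / (2 × 5.67×10⁻⁸))^(1/4) = (2.63×10^10)^(1/4).
T = 403 K.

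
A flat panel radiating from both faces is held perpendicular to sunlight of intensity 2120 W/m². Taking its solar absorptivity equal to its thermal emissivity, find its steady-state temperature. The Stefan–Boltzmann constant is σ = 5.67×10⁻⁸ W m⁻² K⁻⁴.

Absorbed flux αS = emitted flux 2εσT⁴ per unit area; with α = ε this gives T = (S/2σ)^(1/4).
T = (2120 / (2 × 5.67×10⁻⁸))^(1/4) = (1.87×10^10)^(1/4).
T = 370 K.

T ≈ 370 K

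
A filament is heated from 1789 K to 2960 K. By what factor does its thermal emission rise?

ratio ≈ 7.49

P ∝ T⁴, so the ratio is (2960/1789)⁴ = (1.655)⁴ = 7.49.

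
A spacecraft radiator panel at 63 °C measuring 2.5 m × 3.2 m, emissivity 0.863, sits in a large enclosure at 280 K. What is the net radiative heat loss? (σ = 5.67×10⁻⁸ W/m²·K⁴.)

Q ≈ 2580 W

A = 2.5 × 3.2 = 8.00 m².
Convert: 63 °C = 336 K.
Q = εσA(T⁴ − T_s⁴). T⁴ − T_s⁴ = (336)⁴ − (280)⁴ = 1.27×10^10 − 6.15×10^9 = 6.60×10^9 K⁴.
Q = 0.863 × 5.67×10⁻⁸ × 8.00 × 6.60×10^9 = 2580 W.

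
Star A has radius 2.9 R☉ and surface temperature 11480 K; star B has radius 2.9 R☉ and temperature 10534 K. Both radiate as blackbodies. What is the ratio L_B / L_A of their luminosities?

L_B/L_A ≈ 0.709

L = 4πR²σT⁴ ∝ R²T⁴, so L_B/L_A = (2.9/2.9)² × (10534/11480)⁴ = 1.00 × 0.709 = 0.709.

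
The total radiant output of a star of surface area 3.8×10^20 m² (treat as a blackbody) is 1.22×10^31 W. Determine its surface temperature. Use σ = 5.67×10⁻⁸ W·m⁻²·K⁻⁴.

From P = σAT⁴, T = (P / σA)^(1/4) = (1.22×10^31 / (5.67×10⁻⁸ × 3.80×10^20))^(1/4).
T = (5.66×10^17)^(1/4) = 27400 K.

T ≈ 27400 K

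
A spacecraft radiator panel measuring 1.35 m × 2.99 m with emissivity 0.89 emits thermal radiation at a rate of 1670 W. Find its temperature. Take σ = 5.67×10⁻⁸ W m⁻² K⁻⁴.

A = 1.35 × 2.99 = 4.04 m².
From P = εσAT⁴, T = (P / εσA)^(1/4) = (1670 / (0.89 × 5.67×10⁻⁸ × 4.04))^(1/4).
T = (8.20×10^9)^(1/4) = 301 K.

T ≈ 301 K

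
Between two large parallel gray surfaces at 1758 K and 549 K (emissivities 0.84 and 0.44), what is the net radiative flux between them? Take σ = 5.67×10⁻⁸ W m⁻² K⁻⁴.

q ≈ 2.18×10^5 W/m²

For two large parallel gray plates, q = σ(T₁⁴ − T₂⁴) / (1/ε₁ + 1/ε₂ − 1).
1/ε₁ + 1/ε₂ − 1 = 1/0.84 + 1/0.44 − 1 = 2.463.
T₁⁴ − T₂⁴ = 9.55×10^12 − 9.08×10^10 = 9.46×10^12 K⁴.
q = 5.67×10⁻⁸ × 9.46×10^12 / 2.463 = 2.18×10^5 W/m².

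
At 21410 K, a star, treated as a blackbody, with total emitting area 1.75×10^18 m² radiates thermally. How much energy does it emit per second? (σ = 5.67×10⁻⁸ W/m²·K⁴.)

P = σAT⁴ = 5.67×10⁻⁸ × 1.75×10^18 × (21410)⁴ = 5.67×10⁻⁸ × 1.75×10^18 × 2.10×10^17.
P = 2.08×10^28 W.

P ≈ 2.08×10^28 W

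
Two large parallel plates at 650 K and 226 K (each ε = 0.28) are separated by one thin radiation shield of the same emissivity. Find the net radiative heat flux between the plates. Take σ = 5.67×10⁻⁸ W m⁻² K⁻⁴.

q ≈ 812 W/m²

Each of the 2 gaps contributes resistance (2/ε − 1) = 2/0.28 − 1 = 6.143; total = 12.29.
q = σ(T₁⁴ − T₂⁴) / 12.29 = 5.67×10⁻⁸ × 1.76×10^11 / 12.29 = 812 W/m².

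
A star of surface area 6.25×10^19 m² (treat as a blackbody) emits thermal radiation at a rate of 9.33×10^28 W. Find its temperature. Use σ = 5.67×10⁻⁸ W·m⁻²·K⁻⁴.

From P = σAT⁴, T = (P / σA)^(1/4) = (9.33×10^28 / (5.67×10⁻⁸ × 6.25×10^19))^(1/4).
T = (2.63×10^16)^(1/4) = 12700 K.

T ≈ 12700 K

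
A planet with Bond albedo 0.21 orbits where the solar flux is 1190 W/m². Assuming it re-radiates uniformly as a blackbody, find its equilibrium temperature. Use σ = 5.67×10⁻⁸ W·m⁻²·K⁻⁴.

T ≈ 254 K

Power absorbed = (1−a)S·πR²; power emitted = 4πR²σT⁴. Equating and cancelling πR²:
T = ((1−a)S / 4σ)^(1/4) = (940 / (4 × 5.67×10⁻⁸))^(1/4) = (4.15×10^9)^(1/4).
T = 254 K.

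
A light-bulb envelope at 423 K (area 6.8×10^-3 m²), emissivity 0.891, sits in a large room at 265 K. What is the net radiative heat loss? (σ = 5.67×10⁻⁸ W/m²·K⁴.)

Q = εσA(T⁴ − T_s⁴). T⁴ − T_s⁴ = (423)⁴ − (265)⁴ = 3.20×10^10 − 4.93×10^9 = 2.71×10^10 K⁴.
Q = 0.891 × 5.67×10⁻⁸ × 6.80×10^-3 × 2.71×10^10 = 9.30 W.

Q ≈ 9.30 W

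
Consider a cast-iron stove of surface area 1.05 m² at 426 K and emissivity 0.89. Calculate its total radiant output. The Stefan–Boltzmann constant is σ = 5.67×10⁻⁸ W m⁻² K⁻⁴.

Stefan–Boltzmann: P = εσAT⁴ = 0.89 × 5.67×10⁻⁸ × 1.05 × (426)⁴ = 0.89 × 5.67×10⁻⁸ × 1.05 × 3.29×10^10.
P = 1750 W.

P ≈ 1750 W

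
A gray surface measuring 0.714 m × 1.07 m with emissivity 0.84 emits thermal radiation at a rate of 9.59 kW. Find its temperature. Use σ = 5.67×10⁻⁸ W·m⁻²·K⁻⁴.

T ≈ 717 K

A = 0.714 × 1.07 = 0.764 m².
From P = εσAT⁴, T = (P / εσA)^(1/4) = (9590 / (0.84 × 5.67×10⁻⁸ × 0.764))^(1/4).
T = (2.64×10^11)^(1/4) = 717 K.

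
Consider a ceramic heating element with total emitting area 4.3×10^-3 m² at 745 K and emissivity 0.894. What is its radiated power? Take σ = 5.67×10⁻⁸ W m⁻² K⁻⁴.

Stefan–Boltzmann: P = εσAT⁴ = 0.894 × 5.67×10⁻⁸ × 4.30×10^-3 × (745)⁴ = 0.894 × 5.67×10⁻⁸ × 4.30×10^-3 × 3.08×10^11.
P = 67.1 W.

P ≈ 67.1 W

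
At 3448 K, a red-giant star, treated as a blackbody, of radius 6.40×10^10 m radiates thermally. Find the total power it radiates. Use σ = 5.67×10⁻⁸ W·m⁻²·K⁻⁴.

P ≈ 4.12×10^29 W

A = 4πr² = 4π × (6.40×10^10)² = 5.15×10^22 m².
P = σAT⁴ = 5.67×10⁻⁸ × 5.15×10^22 × (3448)⁴ = 5.67×10⁻⁸ × 5.15×10^22 × 1.41×10^14.
P = 4.12×10^29 W.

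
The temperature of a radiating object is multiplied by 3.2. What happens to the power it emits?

P ∝ T⁴, so the power scales as (3.2)⁴ = 105.

factor ≈ 105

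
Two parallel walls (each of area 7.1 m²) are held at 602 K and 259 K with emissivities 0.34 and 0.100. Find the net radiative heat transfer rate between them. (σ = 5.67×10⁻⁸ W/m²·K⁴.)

Q ≈ 4280 W

For two large parallel gray plates, q = σ(T₁⁴ − T₂⁴) / (1/ε₁ + 1/ε₂ − 1).
1/ε₁ + 1/ε₂ − 1 = 1/0.34 + 1/0.100 − 1 = 11.94.
T₁⁴ − T₂⁴ = 1.31×10^11 − 4.50×10^9 = 1.27×10^11 K⁴.
q = 5.67×10⁻⁸ × 1.27×10^11 / 11.94 = 602 W/m².
Q = q·A = 602 × 7.1 = 4280 W.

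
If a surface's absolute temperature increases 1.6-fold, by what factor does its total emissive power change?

P ∝ T⁴, so the power scales as (1.6)⁴ = 6.55.

factor ≈ 6.55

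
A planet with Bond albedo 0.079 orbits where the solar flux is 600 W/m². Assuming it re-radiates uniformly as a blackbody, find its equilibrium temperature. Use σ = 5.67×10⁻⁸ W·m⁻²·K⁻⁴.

Power absorbed = (1−a)S·πR²; power emitted = 4πR²σT⁴. Equating and cancelling πR²:
T = ((1−a)S / 4σ)^(1/4) = (553 / (4 × 5.67×10⁻⁸))^(1/4) = (2.44×10^9)^(1/4).
T = 222 K.

T ≈ 222 K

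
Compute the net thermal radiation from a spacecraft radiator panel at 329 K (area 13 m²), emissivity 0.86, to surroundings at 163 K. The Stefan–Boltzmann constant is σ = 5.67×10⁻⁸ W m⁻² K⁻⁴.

Q = εσA(T⁴ − T_s⁴). T⁴ − T_s⁴ = (329)⁴ − (163)⁴ = 1.17×10^10 − 7.06×10^8 = 1.10×10^10 K⁴.
Q = 0.86 × 5.67×10⁻⁸ × 13.0 × 1.10×10^10 = 6980 W.

Q ≈ 6980 W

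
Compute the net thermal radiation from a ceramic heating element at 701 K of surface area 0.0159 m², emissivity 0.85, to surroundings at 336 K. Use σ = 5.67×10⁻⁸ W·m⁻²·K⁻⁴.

Q ≈ 175 W

Q = εσA(T⁴ − T_s⁴). T⁴ − T_s⁴ = (701)⁴ − (336)⁴ = 2.41×10^11 − 1.27×10^10 = 2.29×10^11 K⁴.
Q = 0.85 × 5.67×10⁻⁸ × 0.0159 × 2.29×10^11 = 175 W.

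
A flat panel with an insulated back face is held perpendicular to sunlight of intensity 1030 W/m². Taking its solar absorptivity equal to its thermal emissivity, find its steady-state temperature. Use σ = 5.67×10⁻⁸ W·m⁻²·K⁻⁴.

T ≈ 367 K

Absorbed flux αS = emitted flux εσT⁴ (one radiating face); with α = ε, T = (S/σ)^(1/4).
T = (1030 / 5.67×10⁻⁸)^(1/4) = (1.82×10^10)^(1/4).
T = 367 K.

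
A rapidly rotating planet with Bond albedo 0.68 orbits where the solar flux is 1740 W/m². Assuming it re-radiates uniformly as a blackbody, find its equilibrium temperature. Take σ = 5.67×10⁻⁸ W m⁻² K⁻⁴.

T ≈ 223 K

Power absorbed = (1−a)S·πR²; power emitted = 4πR²σT⁴. Equating and cancelling πR²:
T = ((1−a)S / 4σ)^(1/4) = (557 / (4 × 5.67×10⁻⁸))^(1/4) = (2.46×10^9)^(1/4).
T = 223 K.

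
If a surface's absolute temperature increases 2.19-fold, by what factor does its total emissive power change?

factor ≈ 23.0

P ∝ T⁴, so the power scales as (2.19)⁴ = 23.0.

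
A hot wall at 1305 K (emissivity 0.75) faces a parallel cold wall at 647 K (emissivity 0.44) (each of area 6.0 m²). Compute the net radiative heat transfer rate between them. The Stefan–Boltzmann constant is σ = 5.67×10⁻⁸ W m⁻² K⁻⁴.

Q ≈ 3.56×10^5 W

For two large parallel gray plates, q = σ(T₁⁴ − T₂⁴) / (1/ε₁ + 1/ε₂ − 1).
1/ε₁ + 1/ε₂ − 1 = 1/0.75 + 1/0.44 − 1 = 2.606.
T₁⁴ − T₂⁴ = 2.90×10^12 − 1.75×10^11 = 2.73×10^12 K⁴.
q = 5.67×10⁻⁸ × 2.73×10^12 / 2.606 = 59300 W/m².
Q = q·A = 59300 × 6.0 = 3.56×10^5 W.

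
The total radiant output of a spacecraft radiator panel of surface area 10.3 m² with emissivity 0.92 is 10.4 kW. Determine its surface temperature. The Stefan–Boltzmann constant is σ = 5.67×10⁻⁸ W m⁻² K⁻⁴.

From P = εσAT⁴, T = (P / εσA)^(1/4) = (10400 / (0.92 × 5.67×10⁻⁸ × 10.3))^(1/4).
T = (1.94×10^10)^(1/4) = 373 K.

T ≈ 373 K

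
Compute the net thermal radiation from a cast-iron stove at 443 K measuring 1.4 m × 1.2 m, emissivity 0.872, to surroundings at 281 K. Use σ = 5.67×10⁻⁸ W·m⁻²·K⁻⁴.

A = 1.4 × 1.2 = 1.68 m².
Q = εσA(T⁴ − T_s⁴). T⁴ − T_s⁴ = (443)⁴ − (281)⁴ = 3.85×10^10 − 6.23×10^9 = 3.23×10^10 K⁴.
Q = 0.872 × 5.67×10⁻⁸ × 1.68 × 3.23×10^10 = 2680 W.

Q ≈ 2680 W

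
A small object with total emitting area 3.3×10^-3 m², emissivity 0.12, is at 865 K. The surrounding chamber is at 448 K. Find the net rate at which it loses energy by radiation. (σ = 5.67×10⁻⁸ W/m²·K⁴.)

Q ≈ 11.7 W

Q = εσA(T⁴ − T_s⁴). T⁴ − T_s⁴ = (865)⁴ − (448)⁴ = 5.60×10^11 − 4.03×10^10 = 5.20×10^11 K⁴.
Q = 0.12 × 5.67×10⁻⁸ × 3.30×10^-3 × 5.20×10^11 = 11.7 W.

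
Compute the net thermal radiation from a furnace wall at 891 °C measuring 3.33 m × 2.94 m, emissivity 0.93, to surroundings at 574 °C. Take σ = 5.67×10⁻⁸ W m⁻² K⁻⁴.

A = 3.33 × 2.94 = 9.79 m².
Convert: 891 °C = 1164 K; 574 °C = 847 K.
Q = εσA(T⁴ − T_s⁴). T⁴ − T_s⁴ = (1164)⁴ − (847)⁴ = 1.84×10^12 − 5.15×10^11 = 1.32×10^12 K⁴.
Q = 0.93 × 5.67×10⁻⁸ × 9.79 × 1.32×10^12 = 6.82×10^5 W.

Q ≈ 6.82×10^5 W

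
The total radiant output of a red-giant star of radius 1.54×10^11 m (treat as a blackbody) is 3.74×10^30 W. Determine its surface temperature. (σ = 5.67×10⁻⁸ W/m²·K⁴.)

A = 4πr² = 4π × (1.54×10^11)² = 2.98×10^23 m².
From P = σAT⁴, T = (P / σA)^(1/4) = (3.74×10^30 / (5.67×10⁻⁸ × 2.98×10^23))^(1/4).
T = (2.21×10^14)^(1/4) = 3860 K.

T ≈ 3860 K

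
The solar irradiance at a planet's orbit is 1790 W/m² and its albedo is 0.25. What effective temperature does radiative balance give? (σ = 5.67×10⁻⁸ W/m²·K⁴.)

Power absorbed = (1−a)S·πR²; power emitted = 4πR²σT⁴. Equating and cancelling πR²:
T = ((1−a)S / 4σ)^(1/4) = (1340 / (4 × 5.67×10⁻⁸))^(1/4) = (5.92×10^9)^(1/4).
T = 277 K.

T ≈ 277 K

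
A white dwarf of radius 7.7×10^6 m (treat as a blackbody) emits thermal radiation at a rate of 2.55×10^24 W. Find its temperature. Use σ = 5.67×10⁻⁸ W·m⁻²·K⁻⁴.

A = 4πr² = 4π × (7.7×10^6)² = 7.45×10^14 m².
From P = σAT⁴, T = (P / σA)^(1/4) = (2.55×10^24 / (5.67×10⁻⁸ × 7.45×10^14))^(1/4).
T = (6.04×10^16)^(1/4) = 15700 K.

T ≈ 15700 K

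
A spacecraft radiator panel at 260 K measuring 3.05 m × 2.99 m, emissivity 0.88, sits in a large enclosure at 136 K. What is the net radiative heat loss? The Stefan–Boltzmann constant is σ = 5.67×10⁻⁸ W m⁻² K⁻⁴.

Q ≈ 1920 W

A = 3.05 × 2.99 = 9.12 m².
Q = εσA(T⁴ − T_s⁴). T⁴ − T_s⁴ = (260)⁴ − (136)⁴ = 4.57×10^9 − 3.42×10^8 = 4.23×10^9 K⁴.
Q = 0.88 × 5.67×10⁻⁸ × 9.12 × 4.23×10^9 = 1920 W.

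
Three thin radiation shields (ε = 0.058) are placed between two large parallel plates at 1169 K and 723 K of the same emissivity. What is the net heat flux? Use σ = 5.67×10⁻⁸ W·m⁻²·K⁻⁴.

Each of the 4 gaps contributes resistance (2/ε − 1) = 2/0.058 − 1 = 33.48; total = 133.9.
q = σ(T₁⁴ − T₂⁴) / 133.9 = 5.67×10⁻⁸ × 1.59×10^12 / 133.9 = 675 W/m².

q ≈ 675 W/m²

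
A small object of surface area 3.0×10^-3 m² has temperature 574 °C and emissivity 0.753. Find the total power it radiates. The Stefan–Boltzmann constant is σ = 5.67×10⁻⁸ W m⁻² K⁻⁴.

574 °C = 847 K.
Stefan–Boltzmann: P = εσAT⁴ = 0.753 × 5.67×10⁻⁸ × 3.00×10^-3 × (847)⁴ = 0.753 × 5.67×10⁻⁸ × 3.00×10^-3 × 5.15×10^11.
P = 65.9 W.

P ≈ 65.9 W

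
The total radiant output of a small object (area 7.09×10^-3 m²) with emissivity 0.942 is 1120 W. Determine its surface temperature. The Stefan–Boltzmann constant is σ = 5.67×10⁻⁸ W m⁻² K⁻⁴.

T ≈ 1310 K

From P = εσAT⁴, T = (P / εσA)^(1/4) = (1120 / (0.942 × 5.67×10⁻⁸ × 7.09×10^-3))^(1/4).
T = (2.96×10^12)^(1/4) = 1310 K.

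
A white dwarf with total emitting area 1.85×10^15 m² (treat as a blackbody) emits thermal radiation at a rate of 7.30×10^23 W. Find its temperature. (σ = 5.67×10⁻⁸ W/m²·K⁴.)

From P = σAT⁴, T = (P / σA)^(1/4) = (7.30×10^23 / (5.67×10⁻⁸ × 1.85×10^15))^(1/4).
T = (6.96×10^15)^(1/4) = 9130 K.

T ≈ 9130 K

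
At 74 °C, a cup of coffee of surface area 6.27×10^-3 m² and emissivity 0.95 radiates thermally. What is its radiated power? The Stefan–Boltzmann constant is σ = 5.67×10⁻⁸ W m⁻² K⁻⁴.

74 °C = 347 K.
P = εσAT⁴ = 0.95 × 5.67×10⁻⁸ × 6.27×10^-3 × (347)⁴ = 0.95 × 5.67×10⁻⁸ × 6.27×10^-3 × 1.45×10^10.
P = 4.90 W.

P ≈ 4.90 W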